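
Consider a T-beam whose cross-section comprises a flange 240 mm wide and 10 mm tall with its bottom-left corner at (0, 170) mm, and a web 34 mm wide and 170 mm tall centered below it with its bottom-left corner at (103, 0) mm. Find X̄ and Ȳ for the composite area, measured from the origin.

Part | A | x̄ᵢ | ȳᵢ | A·x̄ᵢ | A·ȳᵢ
web | 5780.00 | 120.00 | 85.00 | 693600.00 | 491300.00
flange | 2400.00 | 120.00 | 175.00 | 288000.00 | 420000.00
Σ | 8180.00 |  |  | 981600.00 | 911300.00
X̄ = 981600.00 / 8180.00 = 120.00 mm
Ȳ = 911300.00 / 8180.00 = 111.41 mm

X̄ = 120.00 mm, Ȳ = 111.41 mm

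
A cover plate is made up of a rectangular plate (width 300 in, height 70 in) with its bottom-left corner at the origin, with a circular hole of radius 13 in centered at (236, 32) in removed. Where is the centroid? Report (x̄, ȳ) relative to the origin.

x̄ = 147.77 in, ȳ = 35.08 in

plate: A = 300 × 70 = 21000.00, centroid at (150.00, 35.00).
hole: A = −π·13² = -530.93, centroid at (236.00, 32.00).
ΣA = 20469.07 in², ΣAx̄ = 3024700.72 in³, ΣAȳ = 718010.27 in³.
x̄ = 3024700.72/20469.07 = 147.77 in; ȳ = 718010.27/20469.07 = 35.08 in.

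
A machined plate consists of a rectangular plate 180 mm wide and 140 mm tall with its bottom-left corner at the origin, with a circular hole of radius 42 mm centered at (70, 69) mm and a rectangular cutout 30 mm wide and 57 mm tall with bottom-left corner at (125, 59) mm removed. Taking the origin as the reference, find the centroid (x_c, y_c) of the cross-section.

x_c = 91.41 mm, y_c = 68.64 mm

Part | A | x̄ᵢ | ȳᵢ | A·x̄ᵢ | A·ȳᵢ
plate | 25200.00 | 90.00 | 70.00 | 2268000.00 | 1764000.00
hole 1 | -5541.77 | 70.00 | 69.00 | -387923.86 | -382382.09
hole 2 | -1710.00 | 140.00 | 87.50 | -239400.00 | -149625.00
Σ | 17948.23 |  |  | 1640676.14 | 1231992.91
x_c = 1640676.14 / 17948.23 = 91.41 mm
y_c = 1231992.91 / 17948.23 = 68.64 mm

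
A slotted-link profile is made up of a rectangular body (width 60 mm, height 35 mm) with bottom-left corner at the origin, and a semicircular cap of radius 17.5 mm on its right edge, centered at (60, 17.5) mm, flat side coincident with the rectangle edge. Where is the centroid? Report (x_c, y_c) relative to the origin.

rectangular body: A = 60 × 35 = 2100.00, centroid at (30.00, 17.50).
semicircular end: A = ½π·17.5² = 481.06, centroid at (67.43, 17.50).
ΣA = 2581.06 mm², ΣAx_c = 95436.30 mm³, ΣAy_c = 45168.49 mm³.
x_c = 95436.30/2581.06 = 36.98 mm; y_c = 45168.49/2581.06 = 17.50 mm.

x_c = 36.98 mm, y_c = 17.50 mm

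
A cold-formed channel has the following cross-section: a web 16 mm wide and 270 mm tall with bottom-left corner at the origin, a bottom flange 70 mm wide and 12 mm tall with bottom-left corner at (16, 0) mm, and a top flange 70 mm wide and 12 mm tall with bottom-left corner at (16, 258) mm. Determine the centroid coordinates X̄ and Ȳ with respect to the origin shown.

web: A = 16 × 270 = 4320.00, centroid at (8.00, 135.00).
bottom flange: A = 70 × 12 = 840.00, centroid at (51.00, 6.00).
top flange: A = 70 × 12 = 840.00, centroid at (51.00, 264.00).
ΣA = 6000.00 mm²
ΣAX̄ = (4320.00)(8.00) + (840.00)(51.00) + (840.00)(51.00) = 120240.00 mm³
ΣAȲ = (4320.00)(135.00) + (840.00)(6.00) + (840.00)(264.00) = 810000.00 mm³
X̄ = 120240.00 / 6000.00 = 20.04 mm
Ȳ = 810000.00 / 6000.00 = 135.00 mm

X̄ = 20.04 mm, Ȳ = 135.00 mm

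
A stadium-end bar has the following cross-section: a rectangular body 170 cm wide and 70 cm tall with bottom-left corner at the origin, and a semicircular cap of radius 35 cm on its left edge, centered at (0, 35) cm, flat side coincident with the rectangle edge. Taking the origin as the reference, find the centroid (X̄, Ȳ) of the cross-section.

rectangular body: A = 170 × 70 = 11900.00, centroid at (85.00, 35.00).
semicircular end: A = ½π·35² = 1924.23, centroid at (-14.85, 35.00).
ΣA = 13824.23 cm²
ΣAX̄ = (11900.00)(85.00) + (1924.23)(-14.85) = 982916.67 cm³
ΣAȲ = (11900.00)(35.00) + (1924.23)(35.00) = 483847.89 cm³
X̄ = 982916.67 / 13824.23 = 71.10 cm
Ȳ = 483847.89 / 13824.23 = 35.00 cm

X̄ = 71.10 cm, Ȳ = 35.00 cm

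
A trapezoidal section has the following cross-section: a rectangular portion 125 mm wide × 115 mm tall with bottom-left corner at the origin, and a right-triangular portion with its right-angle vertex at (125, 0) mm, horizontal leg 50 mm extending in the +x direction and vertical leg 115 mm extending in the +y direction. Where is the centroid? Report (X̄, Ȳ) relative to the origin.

rectangular portion: A = 125 × 115 = 14375.00, centroid at (62.50, 57.50).
triangular portion: A = ½·50·115 = 2875.00, centroid at (141.67, 38.33).
ΣA = 17250.00 mm²
ΣAX̄ = (14375.00)(62.50) + (2875.00)(141.67) = 1305729.17 mm³
ΣAȲ = (14375.00)(57.50) + (2875.00)(38.33) = 936770.83 mm³
X̄ = 1305729.17 / 17250.00 = 75.69 mm
Ȳ = 936770.83 / 17250.00 = 54.31 mm

X̄ = 75.69 mm, Ȳ = 54.31 mm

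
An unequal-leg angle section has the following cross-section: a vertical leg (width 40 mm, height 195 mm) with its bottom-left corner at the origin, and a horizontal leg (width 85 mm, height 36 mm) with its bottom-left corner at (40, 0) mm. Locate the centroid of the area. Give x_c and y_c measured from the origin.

x_c = 37.61 mm, y_c = 75.10 mm

Part | A | x̄ᵢ | ȳᵢ | A·x̄ᵢ | A·ȳᵢ
vertical leg | 7800.00 | 20.00 | 97.50 | 156000.00 | 760500.00
horizontal leg | 3060.00 | 82.50 | 18.00 | 252450.00 | 55080.00
Σ | 10860.00 |  |  | 408450.00 | 815580.00
x_c = 408450.00 / 10860.00 = 37.61 mm
y_c = 815580.00 / 10860.00 = 75.10 mm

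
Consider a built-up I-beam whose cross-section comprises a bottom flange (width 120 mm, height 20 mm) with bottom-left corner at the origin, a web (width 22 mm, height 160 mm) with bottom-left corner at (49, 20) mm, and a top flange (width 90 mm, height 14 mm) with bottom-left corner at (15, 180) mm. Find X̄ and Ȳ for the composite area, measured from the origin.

bottom flange: A = 120 × 20 = 2400.00, centroid at (60.00, 10.00).
web: A = 22 × 160 = 3520.00, centroid at (60.00, 100.00).
top flange: A = 90 × 14 = 1260.00, centroid at (60.00, 187.00).
ΣA = 7180.00 mm², ΣAX̄ = 430800.00 mm³, ΣAȲ = 611620.00 mm³.
X̄ = 430800.00/7180.00 = 60.00 mm; Ȳ = 611620.00/7180.00 = 85.18 mm.

X̄ = 60.00 mm, Ȳ = 85.18 mm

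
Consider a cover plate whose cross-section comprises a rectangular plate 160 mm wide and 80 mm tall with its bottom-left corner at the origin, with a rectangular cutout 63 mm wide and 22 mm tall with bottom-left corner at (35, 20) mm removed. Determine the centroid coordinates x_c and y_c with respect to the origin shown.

x_c = 81.64 mm, y_c = 41.09 mm

plate: A = 160 × 80 = 12800.00, centroid at (80.00, 40.00).
hole: A = −(63 × 22) = -1386.00, centroid at (66.50, 31.00).
ΣA = 11414.00 mm²
ΣAx_c = (12800.00)(80.00) + (-1386.00)(66.50) = 931831.00 mm³
ΣAy_c = (12800.00)(40.00) + (-1386.00)(31.00) = 469034.00 mm³
x_c = 931831.00 / 11414.00 = 81.64 mm
y_c = 469034.00 / 11414.00 = 41.09 mm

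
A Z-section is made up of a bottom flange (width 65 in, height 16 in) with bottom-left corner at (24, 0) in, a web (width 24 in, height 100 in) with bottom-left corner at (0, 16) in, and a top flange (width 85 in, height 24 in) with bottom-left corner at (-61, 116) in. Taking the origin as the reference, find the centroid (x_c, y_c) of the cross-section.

x_c = 9.09 in, y_c = 78.07 in

Part | A | x̄ᵢ | ȳᵢ | A·x̄ᵢ | A·ȳᵢ
bottom flange | 1040.00 | 56.50 | 8.00 | 58760.00 | 8320.00
web | 2400.00 | 12.00 | 66.00 | 28800.00 | 158400.00
top flange | 2040.00 | -18.50 | 128.00 | -37740.00 | 261120.00
Σ | 5480.00 |  |  | 49820.00 | 427840.00
x_c = 49820.00 / 5480.00 = 9.09 in
y_c = 427840.00 / 5480.00 = 78.07 in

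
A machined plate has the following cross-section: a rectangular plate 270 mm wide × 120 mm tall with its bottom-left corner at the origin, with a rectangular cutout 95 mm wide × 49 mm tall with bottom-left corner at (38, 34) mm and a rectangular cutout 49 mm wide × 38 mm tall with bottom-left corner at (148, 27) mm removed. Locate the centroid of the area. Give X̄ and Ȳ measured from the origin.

Part | A | x̄ᵢ | ȳᵢ | A·x̄ᵢ | A·ȳᵢ
plate | 32400.00 | 135.00 | 60.00 | 4374000.00 | 1944000.00
hole 1 | -4655.00 | 85.50 | 58.50 | -398002.50 | -272317.50
hole 2 | -1862.00 | 172.50 | 46.00 | -321195.00 | -85652.00
Σ | 25883.00 |  |  | 3654802.50 | 1586030.50
X̄ = 3654802.50 / 25883.00 = 141.20 mm
Ȳ = 1586030.50 / 25883.00 = 61.28 mm

X̄ = 141.20 mm, Ȳ = 61.28 mm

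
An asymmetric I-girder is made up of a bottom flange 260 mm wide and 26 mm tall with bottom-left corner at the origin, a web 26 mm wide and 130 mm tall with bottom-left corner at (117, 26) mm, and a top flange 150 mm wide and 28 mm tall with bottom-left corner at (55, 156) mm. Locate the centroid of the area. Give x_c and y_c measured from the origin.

x_c = 130.00 mm, y_c = 77.37 mm

Part | A | x̄ᵢ | ȳᵢ | A·x̄ᵢ | A·ȳᵢ
bottom flange | 6760.00 | 130.00 | 13.00 | 878800.00 | 87880.00
web | 3380.00 | 130.00 | 91.00 | 439400.00 | 307580.00
top flange | 4200.00 | 130.00 | 170.00 | 546000.00 | 714000.00
Σ | 14340.00 |  |  | 1864200.00 | 1109460.00
x_c = 1864200.00 / 14340.00 = 130.00 mm
y_c = 1109460.00 / 14340.00 = 77.37 mm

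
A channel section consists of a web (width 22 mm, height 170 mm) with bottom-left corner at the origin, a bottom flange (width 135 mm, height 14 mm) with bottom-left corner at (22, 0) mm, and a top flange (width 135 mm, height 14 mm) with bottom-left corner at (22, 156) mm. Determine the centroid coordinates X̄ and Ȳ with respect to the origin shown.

X̄ = 50.46 mm, Ȳ = 85.00 mm

web: A = 22 × 170 = 3740.00, centroid at (11.00, 85.00).
bottom flange: A = 135 × 14 = 1890.00, centroid at (89.50, 7.00).
top flange: A = 135 × 14 = 1890.00, centroid at (89.50, 163.00).
ΣA = 7520.00 mm², ΣAX̄ = 379450.00 mm³, ΣAȲ = 639200.00 mm³.
X̄ = 379450.00/7520.00 = 50.46 mm; Ȳ = 639200.00/7520.00 = 85.00 mm.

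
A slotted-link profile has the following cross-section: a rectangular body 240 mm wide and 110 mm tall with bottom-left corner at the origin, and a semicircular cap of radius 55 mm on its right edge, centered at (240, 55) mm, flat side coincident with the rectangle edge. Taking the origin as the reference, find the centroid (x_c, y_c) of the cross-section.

rectangular body: A = 240 × 110 = 26400.00, centroid at (120.00, 55.00).
semicircular end: A = ½π·55² = 4751.66, centroid at (263.34, 55.00).
ΣA = 31151.66 mm²
ΣAx_c = (26400.00)(120.00) + (4751.66)(263.34) = 4419314.80 mm³
ΣAy_c = (26400.00)(55.00) + (4751.66)(55.00) = 1713341.24 mm³
x_c = 4419314.80 / 31151.66 = 141.86 mm
y_c = 1713341.24 / 31151.66 = 55.00 mm

x_c = 141.86 mm, y_c = 55.00 mm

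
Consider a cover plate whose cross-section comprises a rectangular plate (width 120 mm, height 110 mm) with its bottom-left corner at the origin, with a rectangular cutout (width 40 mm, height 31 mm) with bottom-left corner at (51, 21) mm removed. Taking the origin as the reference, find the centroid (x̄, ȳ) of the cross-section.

plate: A = 120 × 110 = 13200.00, centroid at (60.00, 55.00).
hole: A = −(40 × 31) = -1240.00, centroid at (71.00, 36.50).
ΣA = 11960.00 mm², ΣAx̄ = 703960.00 mm³, ΣAȳ = 680740.00 mm³.
x̄ = 703960.00/11960.00 = 58.86 mm; ȳ = 680740.00/11960.00 = 56.92 mm.

x̄ = 58.86 mm, ȳ = 56.92 mm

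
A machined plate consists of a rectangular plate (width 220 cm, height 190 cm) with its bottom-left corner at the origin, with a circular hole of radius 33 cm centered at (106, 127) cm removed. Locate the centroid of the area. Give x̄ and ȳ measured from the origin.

Part | A | x̄ᵢ | ȳᵢ | A·x̄ᵢ | A·ȳᵢ
plate | 41800.00 | 110.00 | 95.00 | 4598000.00 | 3971000.00
hole | -3421.19 | 106.00 | 127.00 | -362646.61 | -434491.69
Σ | 38378.81 |  |  | 4235353.39 | 3536508.31
x̄ = 4235353.39 / 38378.81 = 110.36 cm
ȳ = 3536508.31 / 38378.81 = 92.15 cm

x̄ = 110.36 cm, ȳ = 92.15 cm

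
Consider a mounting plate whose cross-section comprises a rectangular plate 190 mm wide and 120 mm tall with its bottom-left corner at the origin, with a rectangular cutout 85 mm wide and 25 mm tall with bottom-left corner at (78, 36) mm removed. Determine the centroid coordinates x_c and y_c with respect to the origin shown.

x_c = 92.38 mm, y_c = 61.18 mm

plate: A = 190 × 120 = 22800.00, centroid at (95.00, 60.00).
hole: A = −(85 × 25) = -2125.00, centroid at (120.50, 48.50).
ΣA = 20675.00 mm²
ΣAx_c = (22800.00)(95.00) + (-2125.00)(120.50) = 1909937.50 mm³
ΣAy_c = (22800.00)(60.00) + (-2125.00)(48.50) = 1264937.50 mm³
x_c = 1909937.50 / 20675.00 = 92.38 mm
y_c = 1264937.50 / 20675.00 = 61.18 mm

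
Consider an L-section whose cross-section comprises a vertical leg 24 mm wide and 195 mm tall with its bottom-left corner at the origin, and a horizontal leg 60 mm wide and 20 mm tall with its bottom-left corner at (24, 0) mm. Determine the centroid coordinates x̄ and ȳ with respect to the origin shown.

vertical leg: A = 24 × 195 = 4680.00, centroid at (12.00, 97.50).
horizontal leg: A = 60 × 20 = 1200.00, centroid at (54.00, 10.00).
ΣA = 5880.00 mm²
ΣAx̄ = (4680.00)(12.00) + (1200.00)(54.00) = 120960.00 mm³
ΣAȳ = (4680.00)(97.50) + (1200.00)(10.00) = 468300.00 mm³
x̄ = 120960.00 / 5880.00 = 20.57 mm
ȳ = 468300.00 / 5880.00 = 79.64 mm

x̄ = 20.57 mm, ȳ = 79.64 mm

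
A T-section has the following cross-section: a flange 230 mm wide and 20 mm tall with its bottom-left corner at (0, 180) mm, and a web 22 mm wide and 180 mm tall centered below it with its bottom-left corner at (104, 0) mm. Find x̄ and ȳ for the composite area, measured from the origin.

x̄ = 115.00 mm, ȳ = 143.74 mm

web: A = 22 × 180 = 3960.00, centroid at (115.00, 90.00).
flange: A = 230 × 20 = 4600.00, centroid at (115.00, 190.00).
ΣA = 8560.00 mm², ΣAx̄ = 984400.00 mm³, ΣAȳ = 1230400.00 mm³.
x̄ = 984400.00/8560.00 = 115.00 mm; ȳ = 1230400.00/8560.00 = 143.74 mm.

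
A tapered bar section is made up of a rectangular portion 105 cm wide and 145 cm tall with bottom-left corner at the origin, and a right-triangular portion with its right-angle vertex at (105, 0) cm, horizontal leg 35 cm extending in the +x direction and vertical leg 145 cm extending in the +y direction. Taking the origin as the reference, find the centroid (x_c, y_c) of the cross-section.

x_c = 61.67 cm, y_c = 69.05 cm

rectangular portion: A = 105 × 145 = 15225.00, centroid at (52.50, 72.50).
triangular portion: A = ½·35·145 = 2537.50, centroid at (116.67, 48.33).
ΣA = 17762.50 cm²
ΣAx_c = (15225.00)(52.50) + (2537.50)(116.67) = 1095354.17 cm³
ΣAy_c = (15225.00)(72.50) + (2537.50)(48.33) = 1226458.33 cm³
x_c = 1095354.17 / 17762.50 = 61.67 cm
y_c = 1226458.33 / 17762.50 = 69.05 cm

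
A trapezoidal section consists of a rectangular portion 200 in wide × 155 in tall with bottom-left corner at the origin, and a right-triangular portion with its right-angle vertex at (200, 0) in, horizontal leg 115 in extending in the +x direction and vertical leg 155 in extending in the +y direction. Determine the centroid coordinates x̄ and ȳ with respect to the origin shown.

x̄ = 130.89 in, ȳ = 71.73 in

rectangular portion: A = 200 × 155 = 31000.00, centroid at (100.00, 77.50).
triangular portion: A = ½·115·155 = 8912.50, centroid at (238.33, 51.67).
ΣA = 39912.50 in²
ΣAx̄ = (31000.00)(100.00) + (8912.50)(238.33) = 5224145.83 in³
ΣAȳ = (31000.00)(77.50) + (8912.50)(51.67) = 2862979.17 in³
x̄ = 5224145.83 / 39912.50 = 130.89 in
ȳ = 2862979.17 / 39912.50 = 71.73 in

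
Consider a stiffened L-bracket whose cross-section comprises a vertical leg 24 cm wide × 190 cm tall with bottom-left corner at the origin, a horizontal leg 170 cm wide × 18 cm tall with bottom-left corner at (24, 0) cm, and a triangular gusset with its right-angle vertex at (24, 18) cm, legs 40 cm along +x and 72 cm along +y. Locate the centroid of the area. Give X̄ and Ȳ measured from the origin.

X̄ = 48.79 cm, Ȳ = 57.53 cm

Part | A | x̄ᵢ | ȳᵢ | A·x̄ᵢ | A·ȳᵢ
vertical leg | 4560.00 | 12.00 | 95.00 | 54720.00 | 433200.00
horizontal leg | 3060.00 | 109.00 | 9.00 | 333540.00 | 27540.00
gusset | 1440.00 | 37.33 | 42.00 | 53760.00 | 60480.00
Σ | 9060.00 |  |  | 442020.00 | 521220.00
X̄ = 442020.00 / 9060.00 = 48.79 cm
Ȳ = 521220.00 / 9060.00 = 57.53 cm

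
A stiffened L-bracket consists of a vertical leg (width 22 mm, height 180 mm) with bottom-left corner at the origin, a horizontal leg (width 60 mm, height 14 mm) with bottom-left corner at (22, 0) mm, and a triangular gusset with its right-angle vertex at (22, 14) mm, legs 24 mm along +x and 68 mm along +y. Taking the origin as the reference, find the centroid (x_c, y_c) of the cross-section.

vertical leg: A = 22 × 180 = 3960.00, centroid at (11.00, 90.00).
horizontal leg: A = 60 × 14 = 840.00, centroid at (52.00, 7.00).
gusset: A = ½·24·68 = 816.00, centroid at (30.00, 36.67).
ΣA = 5616.00 mm²
ΣAx_c = (3960.00)(11.00) + (840.00)(52.00) + (816.00)(30.00) = 111720.00 mm³
ΣAy_c = (3960.00)(90.00) + (840.00)(7.00) + (816.00)(36.67) = 392200.00 mm³
x_c = 111720.00 / 5616.00 = 19.89 mm
y_c = 392200.00 / 5616.00 = 69.84 mm

x_c = 19.89 mm, y_c = 69.84 mm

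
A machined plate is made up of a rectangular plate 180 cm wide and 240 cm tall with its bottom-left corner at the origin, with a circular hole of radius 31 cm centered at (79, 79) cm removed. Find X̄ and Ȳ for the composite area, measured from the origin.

Part | A | x̄ᵢ | ȳᵢ | A·x̄ᵢ | A·ȳᵢ
plate | 43200.00 | 90.00 | 120.00 | 3888000.00 | 5184000.00
hole | -3019.07 | 79.00 | 79.00 | -238506.57 | -238506.57
Σ | 40180.93 |  |  | 3649493.43 | 4945493.43
X̄ = 3649493.43 / 40180.93 = 90.83 cm
Ȳ = 4945493.43 / 40180.93 = 123.08 cm

X̄ = 90.83 cm, Ȳ = 123.08 cm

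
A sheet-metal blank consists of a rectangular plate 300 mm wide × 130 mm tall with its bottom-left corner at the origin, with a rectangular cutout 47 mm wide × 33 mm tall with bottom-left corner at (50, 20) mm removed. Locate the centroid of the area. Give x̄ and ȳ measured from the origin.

Part | A | x̄ᵢ | ȳᵢ | A·x̄ᵢ | A·ȳᵢ
plate | 39000.00 | 150.00 | 65.00 | 5850000.00 | 2535000.00
hole | -1551.00 | 73.50 | 36.50 | -113998.50 | -56611.50
Σ | 37449.00 |  |  | 5736001.50 | 2478388.50
x̄ = 5736001.50 / 37449.00 = 153.17 mm
ȳ = 2478388.50 / 37449.00 = 66.18 mm

x̄ = 153.17 mm, ȳ = 66.18 mm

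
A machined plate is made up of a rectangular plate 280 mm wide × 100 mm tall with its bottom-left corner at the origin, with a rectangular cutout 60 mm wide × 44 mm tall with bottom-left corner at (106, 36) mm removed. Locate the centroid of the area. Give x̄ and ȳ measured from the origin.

x̄ = 140.42 mm, ȳ = 49.17 mm

plate: A = 280 × 100 = 28000.00, centroid at (140.00, 50.00).
hole: A = −(60 × 44) = -2640.00, centroid at (136.00, 58.00).
ΣA = 25360.00 mm²
ΣAx̄ = (28000.00)(140.00) + (-2640.00)(136.00) = 3560960.00 mm³
ΣAȳ = (28000.00)(50.00) + (-2640.00)(58.00) = 1246880.00 mm³
x̄ = 3560960.00 / 25360.00 = 140.42 mm
ȳ = 1246880.00 / 25360.00 = 49.17 mm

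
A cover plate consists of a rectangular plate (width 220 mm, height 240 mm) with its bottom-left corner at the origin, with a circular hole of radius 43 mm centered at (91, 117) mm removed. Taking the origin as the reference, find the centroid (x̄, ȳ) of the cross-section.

Part | A | x̄ᵢ | ȳᵢ | A·x̄ᵢ | A·ȳᵢ
plate | 52800.00 | 110.00 | 120.00 | 5808000.00 | 6336000.00
hole | -5808.80 | 91.00 | 117.00 | -528601.24 | -679630.16
Σ | 46991.20 |  |  | 5279398.76 | 5656369.84
x̄ = 5279398.76 / 46991.20 = 112.35 mm
ȳ = 5656369.84 / 46991.20 = 120.37 mm

x̄ = 112.35 mm, ȳ = 120.37 mm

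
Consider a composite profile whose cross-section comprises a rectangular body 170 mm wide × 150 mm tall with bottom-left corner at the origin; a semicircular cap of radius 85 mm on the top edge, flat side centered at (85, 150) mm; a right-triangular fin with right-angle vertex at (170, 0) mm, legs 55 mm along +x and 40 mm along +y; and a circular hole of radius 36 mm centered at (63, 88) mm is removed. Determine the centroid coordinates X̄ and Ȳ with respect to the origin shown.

X̄ = 91.00 mm, Ȳ = 108.65 mm

rectangular body: A = 170 × 150 = 25500.00, centroid at (85.00, 75.00).
semicircular top: A = ½π·85² = 11349.00, centroid at (85.00, 186.08).
triangular fin: A = ½·55·40 = 1100.00, centroid at (188.33, 13.33).
hole: A = −π·36² = -4071.50, centroid at (63.00, 88.00).
ΣA = 33877.50 mm²
ΣAX̄ = (25500.00)(85.00) + (11349.00)(85.00) + (1100.00)(188.33) + (-4071.50)(63.00) = 3082827.20 mm³
ΣAȲ = (25500.00)(75.00) + (11349.00)(186.08) + (1100.00)(13.33) + (-4071.50)(88.00) = 3680641.49 mm³
X̄ = 3082827.20 / 33877.50 = 91.00 mm
Ȳ = 3680641.49 / 33877.50 = 108.65 mm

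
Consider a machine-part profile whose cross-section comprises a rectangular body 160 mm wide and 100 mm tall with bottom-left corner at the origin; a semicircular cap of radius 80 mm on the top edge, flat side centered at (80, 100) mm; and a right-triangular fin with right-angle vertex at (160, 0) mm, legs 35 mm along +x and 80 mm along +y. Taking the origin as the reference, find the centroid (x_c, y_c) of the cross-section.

x_c = 84.67 mm, y_c = 79.55 mm

rectangular body: A = 160 × 100 = 16000.00, centroid at (80.00, 50.00).
semicircular top: A = ½π·80² = 10053.10, centroid at (80.00, 133.95).
triangular fin: A = ½·35·80 = 1400.00, centroid at (171.67, 26.67).
ΣA = 27453.10 mm²
ΣAx_c = (16000.00)(80.00) + (10053.10)(80.00) + (1400.00)(171.67) = 2324581.05 mm³
ΣAy_c = (16000.00)(50.00) + (10053.10)(133.95) + (1400.00)(26.67) = 2183976.32 mm³
x_c = 2324581.05 / 27453.10 = 84.67 mm
y_c = 2183976.32 / 27453.10 = 79.55 mm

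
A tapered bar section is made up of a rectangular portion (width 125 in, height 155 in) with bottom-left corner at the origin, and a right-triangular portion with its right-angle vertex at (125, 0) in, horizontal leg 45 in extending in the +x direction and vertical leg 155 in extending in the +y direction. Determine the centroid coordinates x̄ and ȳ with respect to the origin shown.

x̄ = 74.32 in, ȳ = 73.56 in

Part | A | x̄ᵢ | ȳᵢ | A·x̄ᵢ | A·ȳᵢ
rectangular portion | 19375.00 | 62.50 | 77.50 | 1210937.50 | 1501562.50
triangular portion | 3487.50 | 140.00 | 51.67 | 488250.00 | 180187.50
Σ | 22862.50 |  |  | 1699187.50 | 1681750.00
x̄ = 1699187.50 / 22862.50 = 74.32 in
ȳ = 1681750.00 / 22862.50 = 73.56 in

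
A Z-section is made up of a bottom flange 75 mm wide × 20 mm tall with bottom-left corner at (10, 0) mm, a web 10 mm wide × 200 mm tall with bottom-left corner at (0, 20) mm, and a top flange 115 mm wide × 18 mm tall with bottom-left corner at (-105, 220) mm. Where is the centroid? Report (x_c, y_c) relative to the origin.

bottom flange: A = 75 × 20 = 1500.00, centroid at (47.50, 10.00).
web: A = 10 × 200 = 2000.00, centroid at (5.00, 120.00).
top flange: A = 115 × 18 = 2070.00, centroid at (-47.50, 229.00).
ΣA = 5570.00 mm², ΣAx_c = -17075.00 mm³, ΣAy_c = 729030.00 mm³.
x_c = -17075.00/5570.00 = -3.07 mm; y_c = 729030.00/5570.00 = 130.89 mm.

x_c = -3.07 mm, y_c = 130.89 mm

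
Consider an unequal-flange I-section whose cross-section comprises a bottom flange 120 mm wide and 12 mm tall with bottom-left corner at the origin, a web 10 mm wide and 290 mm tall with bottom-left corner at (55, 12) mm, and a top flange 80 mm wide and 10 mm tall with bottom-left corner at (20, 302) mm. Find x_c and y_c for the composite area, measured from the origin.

x_c = 60.00 mm, y_c = 138.04 mm

bottom flange: A = 120 × 12 = 1440.00, centroid at (60.00, 6.00).
web: A = 10 × 290 = 2900.00, centroid at (60.00, 157.00).
top flange: A = 80 × 10 = 800.00, centroid at (60.00, 307.00).
ΣA = 5140.00 mm²
ΣAx_c = (1440.00)(60.00) + (2900.00)(60.00) + (800.00)(60.00) = 308400.00 mm³
ΣAy_c = (1440.00)(6.00) + (2900.00)(157.00) + (800.00)(307.00) = 709540.00 mm³
x_c = 308400.00 / 5140.00 = 60.00 mm
y_c = 709540.00 / 5140.00 = 138.04 mm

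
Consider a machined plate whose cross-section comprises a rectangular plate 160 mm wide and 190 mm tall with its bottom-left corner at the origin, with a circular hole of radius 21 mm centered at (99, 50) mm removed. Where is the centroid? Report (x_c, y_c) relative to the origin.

x_c = 79.09 mm, y_c = 97.15 mm

Part | A | x̄ᵢ | ȳᵢ | A·x̄ᵢ | A·ȳᵢ
plate | 30400.00 | 80.00 | 95.00 | 2432000.00 | 2888000.00
hole | -1385.44 | 99.00 | 50.00 | -137158.79 | -69272.12
Σ | 29014.56 |  |  | 2294841.21 | 2818727.88
x_c = 2294841.21 / 29014.56 = 79.09 mm
y_c = 2818727.88 / 29014.56 = 97.15 mm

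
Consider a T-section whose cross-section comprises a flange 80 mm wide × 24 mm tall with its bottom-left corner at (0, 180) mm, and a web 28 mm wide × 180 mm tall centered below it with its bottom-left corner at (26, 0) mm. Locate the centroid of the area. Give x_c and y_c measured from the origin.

Part | A | x̄ᵢ | ȳᵢ | A·x̄ᵢ | A·ȳᵢ
web | 5040.00 | 40.00 | 90.00 | 201600.00 | 453600.00
flange | 1920.00 | 40.00 | 192.00 | 76800.00 | 368640.00
Σ | 6960.00 |  |  | 278400.00 | 822240.00
x_c = 278400.00 / 6960.00 = 40.00 mm
y_c = 822240.00 / 6960.00 = 118.14 mm

x_c = 40.00 mm, y_c = 118.14 mm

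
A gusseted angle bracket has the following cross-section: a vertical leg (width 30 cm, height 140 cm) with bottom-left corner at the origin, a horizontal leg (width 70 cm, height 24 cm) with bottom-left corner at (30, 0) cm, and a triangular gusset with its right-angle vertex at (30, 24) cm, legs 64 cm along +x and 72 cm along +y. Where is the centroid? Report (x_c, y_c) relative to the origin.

vertical leg: A = 30 × 140 = 4200.00, centroid at (15.00, 70.00).
horizontal leg: A = 70 × 24 = 1680.00, centroid at (65.00, 12.00).
gusset: A = ½·64·72 = 2304.00, centroid at (51.33, 48.00).
ΣA = 8184.00 cm², ΣAx_c = 290472.00 cm³, ΣAy_c = 424752.00 cm³.
x_c = 290472.00/8184.00 = 35.49 cm; y_c = 424752.00/8184.00 = 51.90 cm.

x_c = 35.49 cm, y_c = 51.90 cm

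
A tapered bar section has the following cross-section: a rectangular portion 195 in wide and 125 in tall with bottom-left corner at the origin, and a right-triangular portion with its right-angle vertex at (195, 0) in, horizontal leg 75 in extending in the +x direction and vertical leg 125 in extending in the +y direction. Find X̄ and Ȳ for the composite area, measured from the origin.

rectangular portion: A = 195 × 125 = 24375.00, centroid at (97.50, 62.50).
triangular portion: A = ½·75·125 = 4687.50, centroid at (220.00, 41.67).
ΣA = 29062.50 in², ΣAX̄ = 3407812.50 in³, ΣAȲ = 1718750.00 in³.
X̄ = 3407812.50/29062.50 = 117.26 in; Ȳ = 1718750.00/29062.50 = 59.14 in.

X̄ = 117.26 in, Ȳ = 59.14 in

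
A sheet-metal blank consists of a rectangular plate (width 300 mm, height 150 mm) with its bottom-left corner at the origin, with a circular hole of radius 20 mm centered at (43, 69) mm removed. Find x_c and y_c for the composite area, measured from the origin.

x_c = 153.07 mm, y_c = 75.17 mm

Part | A | x̄ᵢ | ȳᵢ | A·x̄ᵢ | A·ȳᵢ
plate | 45000.00 | 150.00 | 75.00 | 6750000.00 | 3375000.00
hole | -1256.64 | 43.00 | 69.00 | -54035.39 | -86707.96
Σ | 43743.36 |  |  | 6695964.61 | 3288292.04
x_c = 6695964.61 / 43743.36 = 153.07 mm
y_c = 3288292.04 / 43743.36 = 75.17 mm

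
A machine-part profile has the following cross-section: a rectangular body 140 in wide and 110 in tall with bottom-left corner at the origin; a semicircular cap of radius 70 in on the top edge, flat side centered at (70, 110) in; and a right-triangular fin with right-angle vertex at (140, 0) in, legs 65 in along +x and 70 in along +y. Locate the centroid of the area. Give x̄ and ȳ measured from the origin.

x̄ = 78.22 in, ȳ = 77.86 in

rectangular body: A = 140 × 110 = 15400.00, centroid at (70.00, 55.00).
semicircular top: A = ½π·70² = 7696.90, centroid at (70.00, 139.71).
triangular fin: A = ½·65·70 = 2275.00, centroid at (161.67, 23.33).
ΣA = 25371.90 in²
ΣAx̄ = (15400.00)(70.00) + (7696.90)(70.00) + (2275.00)(161.67) = 1984574.81 in³
ΣAȳ = (15400.00)(55.00) + (7696.90)(139.71) + (2275.00)(23.33) = 1975409.22 in³
x̄ = 1984574.81 / 25371.90 = 78.22 in
ȳ = 1975409.22 / 25371.90 = 77.86 in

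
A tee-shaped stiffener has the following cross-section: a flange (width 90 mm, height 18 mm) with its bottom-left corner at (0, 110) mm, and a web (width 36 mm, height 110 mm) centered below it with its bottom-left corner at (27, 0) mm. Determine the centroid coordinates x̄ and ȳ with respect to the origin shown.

web: A = 36 × 110 = 3960.00, centroid at (45.00, 55.00).
flange: A = 90 × 18 = 1620.00, centroid at (45.00, 119.00).
ΣA = 5580.00 mm²
ΣAx̄ = (3960.00)(45.00) + (1620.00)(45.00) = 251100.00 mm³
ΣAȳ = (3960.00)(55.00) + (1620.00)(119.00) = 410580.00 mm³
x̄ = 251100.00 / 5580.00 = 45.00 mm
ȳ = 410580.00 / 5580.00 = 73.58 mm

x̄ = 45.00 mm, ȳ = 73.58 mm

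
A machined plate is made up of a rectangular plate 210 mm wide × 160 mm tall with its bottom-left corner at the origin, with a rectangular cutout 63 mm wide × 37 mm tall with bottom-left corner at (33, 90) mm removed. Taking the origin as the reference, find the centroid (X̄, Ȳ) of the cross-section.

Part | A | x̄ᵢ | ȳᵢ | A·x̄ᵢ | A·ȳᵢ
plate | 33600.00 | 105.00 | 80.00 | 3528000.00 | 2688000.00
hole | -2331.00 | 64.50 | 108.50 | -150349.50 | -252913.50
Σ | 31269.00 |  |  | 3377650.50 | 2435086.50
X̄ = 3377650.50 / 31269.00 = 108.02 mm
Ȳ = 2435086.50 / 31269.00 = 77.88 mm

X̄ = 108.02 mm, Ȳ = 77.88 mm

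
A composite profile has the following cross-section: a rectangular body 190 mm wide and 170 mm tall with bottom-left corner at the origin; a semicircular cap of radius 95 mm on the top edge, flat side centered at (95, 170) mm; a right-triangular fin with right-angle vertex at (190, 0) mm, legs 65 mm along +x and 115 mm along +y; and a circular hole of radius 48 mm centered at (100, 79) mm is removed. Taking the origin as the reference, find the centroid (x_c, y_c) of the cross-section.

x_c = 104.30 mm, y_c = 123.29 mm

rectangular body: A = 190 × 170 = 32300.00, centroid at (95.00, 85.00).
semicircular top: A = ½π·95² = 14176.44, centroid at (95.00, 210.32).
triangular fin: A = ½·65·115 = 3737.50, centroid at (211.67, 38.33).
hole: A = −π·48² = -7238.23, centroid at (100.00, 79.00).
ΣA = 42975.71 mm², ΣAx_c = 4482542.72 mm³, ΣAy_c = 5298528.30 mm³.
x_c = 4482542.72/42975.71 = 104.30 mm; y_c = 5298528.30/42975.71 = 123.29 mm.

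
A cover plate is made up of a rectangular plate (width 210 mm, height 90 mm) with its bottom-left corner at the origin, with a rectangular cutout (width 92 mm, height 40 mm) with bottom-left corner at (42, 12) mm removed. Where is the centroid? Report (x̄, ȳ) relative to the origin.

x̄ = 109.11 mm, ȳ = 48.14 mm

Part | A | x̄ᵢ | ȳᵢ | A·x̄ᵢ | A·ȳᵢ
plate | 18900.00 | 105.00 | 45.00 | 1984500.00 | 850500.00
hole | -3680.00 | 88.00 | 32.00 | -323840.00 | -117760.00
Σ | 15220.00 |  |  | 1660660.00 | 732740.00
x̄ = 1660660.00 / 15220.00 = 109.11 mm
ȳ = 732740.00 / 15220.00 = 48.14 mm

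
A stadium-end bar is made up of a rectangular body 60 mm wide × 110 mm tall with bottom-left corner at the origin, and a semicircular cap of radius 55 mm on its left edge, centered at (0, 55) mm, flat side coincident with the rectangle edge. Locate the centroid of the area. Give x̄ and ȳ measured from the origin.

x̄ = 7.67 mm, ȳ = 55.00 mm

Part | A | x̄ᵢ | ȳᵢ | A·x̄ᵢ | A·ȳᵢ
rectangular body | 6600.00 | 30.00 | 55.00 | 198000.00 | 363000.00
semicircular end | 4751.66 | -23.34 | 55.00 | -110916.67 | 261341.24
Σ | 11351.66 |  |  | 87083.33 | 624341.24
x̄ = 87083.33 / 11351.66 = 7.67 mm
ȳ = 624341.24 / 11351.66 = 55.00 mm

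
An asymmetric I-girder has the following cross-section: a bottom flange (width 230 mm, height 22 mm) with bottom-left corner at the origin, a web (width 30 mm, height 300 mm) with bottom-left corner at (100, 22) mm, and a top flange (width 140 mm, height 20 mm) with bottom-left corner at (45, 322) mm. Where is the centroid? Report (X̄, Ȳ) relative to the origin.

bottom flange: A = 230 × 22 = 5060.00, centroid at (115.00, 11.00).
web: A = 30 × 300 = 9000.00, centroid at (115.00, 172.00).
top flange: A = 140 × 20 = 2800.00, centroid at (115.00, 332.00).
ΣA = 16860.00 mm²
ΣAX̄ = (5060.00)(115.00) + (9000.00)(115.00) + (2800.00)(115.00) = 1938900.00 mm³
ΣAȲ = (5060.00)(11.00) + (9000.00)(172.00) + (2800.00)(332.00) = 2533260.00 mm³
X̄ = 1938900.00 / 16860.00 = 115.00 mm
Ȳ = 2533260.00 / 16860.00 = 150.25 mm

X̄ = 115.00 mm, Ȳ = 150.25 mm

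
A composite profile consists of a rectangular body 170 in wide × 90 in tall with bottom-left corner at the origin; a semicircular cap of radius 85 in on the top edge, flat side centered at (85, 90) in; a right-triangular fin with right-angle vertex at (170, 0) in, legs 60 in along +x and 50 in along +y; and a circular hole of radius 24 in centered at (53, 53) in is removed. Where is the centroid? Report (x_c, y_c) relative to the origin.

x_c = 93.18 in, y_c = 77.77 in

Part | A | x̄ᵢ | ȳᵢ | A·x̄ᵢ | A·ȳᵢ
rectangular body | 15300.00 | 85.00 | 45.00 | 1300500.00 | 688500.00
semicircular top | 11349.00 | 85.00 | 126.08 | 964665.29 | 1430826.98
triangular fin | 1500.00 | 190.00 | 16.67 | 285000.00 | 25000.00
hole | -1809.56 | 53.00 | 53.00 | -95906.54 | -95906.54
Σ | 26339.45 |  |  | 2454258.75 | 2048420.44
x_c = 2454258.75 / 26339.45 = 93.18 in
y_c = 2048420.44 / 26339.45 = 77.77 in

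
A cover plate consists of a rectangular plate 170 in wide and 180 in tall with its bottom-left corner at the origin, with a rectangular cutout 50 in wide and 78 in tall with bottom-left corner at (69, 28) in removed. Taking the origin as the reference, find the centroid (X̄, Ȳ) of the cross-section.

X̄ = 83.69 in, Ȳ = 93.36 in

plate: A = 170 × 180 = 30600.00, centroid at (85.00, 90.00).
hole: A = −(50 × 78) = -3900.00, centroid at (94.00, 67.00).
ΣA = 26700.00 in², ΣAX̄ = 2234400.00 in³, ΣAȲ = 2492700.00 in³.
X̄ = 2234400.00/26700.00 = 83.69 in; Ȳ = 2492700.00/26700.00 = 93.36 in.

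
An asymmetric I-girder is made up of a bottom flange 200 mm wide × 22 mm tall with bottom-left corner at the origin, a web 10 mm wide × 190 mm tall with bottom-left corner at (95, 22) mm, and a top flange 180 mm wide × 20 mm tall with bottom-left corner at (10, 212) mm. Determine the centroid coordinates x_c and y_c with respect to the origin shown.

x_c = 100.00 mm, y_c = 108.07 mm

Part | A | x̄ᵢ | ȳᵢ | A·x̄ᵢ | A·ȳᵢ
bottom flange | 4400.00 | 100.00 | 11.00 | 440000.00 | 48400.00
web | 1900.00 | 100.00 | 117.00 | 190000.00 | 222300.00
top flange | 3600.00 | 100.00 | 222.00 | 360000.00 | 799200.00
Σ | 9900.00 |  |  | 990000.00 | 1069900.00
x_c = 990000.00 / 9900.00 = 100.00 mm
y_c = 1069900.00 / 9900.00 = 108.07 mm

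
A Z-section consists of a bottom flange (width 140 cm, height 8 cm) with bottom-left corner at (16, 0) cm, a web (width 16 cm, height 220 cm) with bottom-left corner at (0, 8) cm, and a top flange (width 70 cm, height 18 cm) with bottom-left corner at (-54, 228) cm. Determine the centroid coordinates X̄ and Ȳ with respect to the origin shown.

Part | A | x̄ᵢ | ȳᵢ | A·x̄ᵢ | A·ȳᵢ
bottom flange | 1120.00 | 86.00 | 4.00 | 96320.00 | 4480.00
web | 3520.00 | 8.00 | 118.00 | 28160.00 | 415360.00
top flange | 1260.00 | -19.00 | 237.00 | -23940.00 | 298620.00
Σ | 5900.00 |  |  | 100540.00 | 718460.00
X̄ = 100540.00 / 5900.00 = 17.04 cm
Ȳ = 718460.00 / 5900.00 = 121.77 cm

X̄ = 17.04 cm, Ȳ = 121.77 cm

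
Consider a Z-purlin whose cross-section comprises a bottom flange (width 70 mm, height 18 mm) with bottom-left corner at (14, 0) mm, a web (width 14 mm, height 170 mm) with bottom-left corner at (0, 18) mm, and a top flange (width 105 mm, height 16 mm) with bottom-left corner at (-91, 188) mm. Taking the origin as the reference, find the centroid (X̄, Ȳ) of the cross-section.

X̄ = 2.58 mm, Ȳ = 110.11 mm

bottom flange: A = 70 × 18 = 1260.00, centroid at (49.00, 9.00).
web: A = 14 × 170 = 2380.00, centroid at (7.00, 103.00).
top flange: A = 105 × 16 = 1680.00, centroid at (-38.50, 196.00).
ΣA = 5320.00 mm², ΣAX̄ = 13720.00 mm³, ΣAȲ = 585760.00 mm³.
X̄ = 13720.00/5320.00 = 2.58 mm; Ȳ = 585760.00/5320.00 = 110.11 mm.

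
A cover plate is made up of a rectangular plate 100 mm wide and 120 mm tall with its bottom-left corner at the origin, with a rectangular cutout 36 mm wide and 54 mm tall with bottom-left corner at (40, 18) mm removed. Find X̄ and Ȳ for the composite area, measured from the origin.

plate: A = 100 × 120 = 12000.00, centroid at (50.00, 60.00).
hole: A = −(36 × 54) = -1944.00, centroid at (58.00, 45.00).
ΣA = 10056.00 mm², ΣAX̄ = 487248.00 mm³, ΣAȲ = 632520.00 mm³.
X̄ = 487248.00/10056.00 = 48.45 mm; Ȳ = 632520.00/10056.00 = 62.90 mm.

X̄ = 48.45 mm, Ȳ = 62.90 mm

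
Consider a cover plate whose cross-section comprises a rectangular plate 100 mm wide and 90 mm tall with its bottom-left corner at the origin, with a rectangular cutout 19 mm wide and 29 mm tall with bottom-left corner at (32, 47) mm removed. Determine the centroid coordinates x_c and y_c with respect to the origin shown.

plate: A = 100 × 90 = 9000.00, centroid at (50.00, 45.00).
hole: A = −(19 × 29) = -551.00, centroid at (41.50, 61.50).
ΣA = 8449.00 mm²
ΣAx_c = (9000.00)(50.00) + (-551.00)(41.50) = 427133.50 mm³
ΣAy_c = (9000.00)(45.00) + (-551.00)(61.50) = 371113.50 mm³
x_c = 427133.50 / 8449.00 = 50.55 mm
y_c = 371113.50 / 8449.00 = 43.92 mm

x_c = 50.55 mm, y_c = 43.92 mm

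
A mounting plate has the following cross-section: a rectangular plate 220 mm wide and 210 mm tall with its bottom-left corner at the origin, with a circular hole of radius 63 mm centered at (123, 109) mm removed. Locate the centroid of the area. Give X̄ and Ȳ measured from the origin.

plate: A = 220 × 210 = 46200.00, centroid at (110.00, 105.00).
hole: A = −π·63² = -12468.98, centroid at (123.00, 109.00).
ΣA = 33731.02 mm², ΣAX̄ = 3548315.31 mm³, ΣAȲ = 3491881.04 mm³.
X̄ = 3548315.31/33731.02 = 105.19 mm; Ȳ = 3491881.04/33731.02 = 103.52 mm.

X̄ = 105.19 mm, Ȳ = 103.52 mm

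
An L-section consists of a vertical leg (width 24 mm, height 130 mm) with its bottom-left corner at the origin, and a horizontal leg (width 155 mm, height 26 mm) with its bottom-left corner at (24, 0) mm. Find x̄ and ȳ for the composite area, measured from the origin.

x̄ = 62.45 mm, ȳ = 35.69 mm

vertical leg: A = 24 × 130 = 3120.00, centroid at (12.00, 65.00).
horizontal leg: A = 155 × 26 = 4030.00, centroid at (101.50, 13.00).
ΣA = 7150.00 mm²
ΣAx̄ = (3120.00)(12.00) + (4030.00)(101.50) = 446485.00 mm³
ΣAȳ = (3120.00)(65.00) + (4030.00)(13.00) = 255190.00 mm³
x̄ = 446485.00 / 7150.00 = 62.45 mm
ȳ = 255190.00 / 7150.00 = 35.69 mm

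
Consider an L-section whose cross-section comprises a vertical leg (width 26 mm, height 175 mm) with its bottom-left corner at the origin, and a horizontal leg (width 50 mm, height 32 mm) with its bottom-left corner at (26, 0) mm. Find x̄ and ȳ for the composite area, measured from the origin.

Part | A | x̄ᵢ | ȳᵢ | A·x̄ᵢ | A·ȳᵢ
vertical leg | 4550.00 | 13.00 | 87.50 | 59150.00 | 398125.00
horizontal leg | 1600.00 | 51.00 | 16.00 | 81600.00 | 25600.00
Σ | 6150.00 |  |  | 140750.00 | 423725.00
x̄ = 140750.00 / 6150.00 = 22.89 mm
ȳ = 423725.00 / 6150.00 = 68.90 mm

x̄ = 22.89 mm, ȳ = 68.90 mm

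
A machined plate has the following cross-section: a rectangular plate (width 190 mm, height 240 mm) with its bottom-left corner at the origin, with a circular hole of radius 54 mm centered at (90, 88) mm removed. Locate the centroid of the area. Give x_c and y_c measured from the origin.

plate: A = 190 × 240 = 45600.00, centroid at (95.00, 120.00).
hole: A = −π·54² = -9160.88, centroid at (90.00, 88.00).
ΣA = 36439.12 mm²
ΣAx_c = (45600.00)(95.00) + (-9160.88)(90.00) = 3507520.42 mm³
ΣAy_c = (45600.00)(120.00) + (-9160.88)(88.00) = 4665842.19 mm³
x_c = 3507520.42 / 36439.12 = 96.26 mm
y_c = 4665842.19 / 36439.12 = 128.04 mm

x_c = 96.26 mm, y_c = 128.04 mm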